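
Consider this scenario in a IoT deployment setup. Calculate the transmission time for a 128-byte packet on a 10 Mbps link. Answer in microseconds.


Given: packet = 128 bytes, bandwidth = 10 Mbps
Packet in bits = 128 * 8 = 1024 bits
Bandwidth = 10 * 10^6 = 10000000 bps
Time = 1024 / 10000000 seconds
Time in us = 1024 * 10^6 / 10000000 = 102.4

102.4


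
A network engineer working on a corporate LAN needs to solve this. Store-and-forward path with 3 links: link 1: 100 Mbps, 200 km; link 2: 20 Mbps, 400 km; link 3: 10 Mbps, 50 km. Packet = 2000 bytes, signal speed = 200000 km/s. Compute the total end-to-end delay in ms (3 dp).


Packet = 2000 bytes = 16000 bits. Store-and-forward: sum (t_trans + t_prop) per link.
Link 1: t_trans = 16000/(100*10^6) s = 0.1600 ms; t_prop = 200/200000 s = 1.0000 ms; subtotal = 1.1600 ms
Link 2: t_trans = 16000/(20*10^6) s = 0.8000 ms; t_prop = 400/200000 s = 2.0000 ms; subtotal = 2.8000 ms
Link 3: t_trans = 16000/(10*10^6) s = 1.6000 ms; t_prop = 50/200000 s = 0.2500 ms; subtotal = 1.8500 ms
End-to-end = 1.1600 + 2.8000 + 1.8500 = 5.8100 ms -> 5.810 ms (3 dp)

5.810


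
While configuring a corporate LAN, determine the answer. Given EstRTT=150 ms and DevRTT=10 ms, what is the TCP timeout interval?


Given: EstRTT = 150 ms, DevRTT = 10 ms
Timeout = EstRTT + 4 * DevRTT
4 * DevRTT = 4 * 10 = 40
Timeout = 150 + 40 = 190 ms

190


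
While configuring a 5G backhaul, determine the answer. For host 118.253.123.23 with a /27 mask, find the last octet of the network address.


Given: IP = 118.253.123.23, prefix = /27
Subnet mask = 255.255.255.224
Last octet of IP: 23
Last octet of mask: 224
Network last octet = 23 AND 224 = 0

0


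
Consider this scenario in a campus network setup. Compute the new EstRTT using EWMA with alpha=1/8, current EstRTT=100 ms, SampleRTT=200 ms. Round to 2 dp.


Given: EstRTT = 100 ms, SampleRTT = 200 ms, alpha = 1/8
New EstRTT = (1 - alpha) * EstRTT + alpha * SampleRTT
(7/8) * 100 = 87.5
(1/8) * 200 = 25
New EstRTT = 87.5 + 25 = 112.5 ms -> 112.50 ms (2 dp)

112.50


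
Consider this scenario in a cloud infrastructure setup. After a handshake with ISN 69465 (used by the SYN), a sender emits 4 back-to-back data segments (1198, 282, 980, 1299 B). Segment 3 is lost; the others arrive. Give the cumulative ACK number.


SYN uses sequence number 69465; first data byte = ISN + 1 = 69466.
Segment 1: SEQ = 69466, len = 1198 B, covers [69466, 70663]
Segment 2: SEQ = 70664, len = 282 B, covers [70664, 70945]
Segment 3: SEQ = 70946, len = 980 B, covers [70946, 71925] [LOST]
Segment 4: SEQ = 71926, len = 1299 B, covers [71926, 73224]
In-order data received: bytes [69466, 70945] (segments 1..2).
Segment 3 missing -> gap begins at byte 70946; later segments buffered out of order.
Cumulative ACK = next expected in-order byte = 69466 + 1198 + 282 = 70946

70946


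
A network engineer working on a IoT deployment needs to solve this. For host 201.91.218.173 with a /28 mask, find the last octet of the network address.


Given: IP = 201.91.218.173, prefix = /28
Subnet mask = 255.255.255.240
Last octet of IP: 173
Last octet of mask: 240
Network last octet = 173 AND 240 = 160

160


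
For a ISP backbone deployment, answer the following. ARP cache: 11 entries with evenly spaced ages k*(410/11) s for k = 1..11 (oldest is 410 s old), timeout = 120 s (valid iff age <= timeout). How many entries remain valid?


Ages are k * 410/11 s for k = 1..11 (spacing = 37.2727 s).
Entry k is valid iff k * 410/11 <= 120 iff k <= 11 * 120 / 410 = 3.2195
n_valid = floor(3.2195) = 3
(n_stale = 11 - 3 = 8)

3


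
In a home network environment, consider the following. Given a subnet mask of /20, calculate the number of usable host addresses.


Given: subnet mask /20
Host bits = 32 - 20 = 12
Total addresses = 2^12 = 4096
Usable hosts = 4096 - 2 (network + broadcast) = 4094

4094


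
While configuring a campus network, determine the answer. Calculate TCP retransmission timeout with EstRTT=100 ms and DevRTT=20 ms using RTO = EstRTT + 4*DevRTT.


Given: EstRTT = 100 ms, DevRTT = 20 ms
Timeout = EstRTT + 4 * DevRTT
4 * DevRTT = 4 * 20 = 80
Timeout = 100 + 80 = 180 ms

180


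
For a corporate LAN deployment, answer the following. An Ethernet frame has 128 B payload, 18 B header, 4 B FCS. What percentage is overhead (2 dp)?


Given: payload = 128 B, header = 18 B, trailer = 4 B
Overhead bytes = header + trailer = 18 + 4 = 22
Total frame = payload + overhead = 128 + 22 = 150
Overhead % = 22 / 150 * 100 = 14.6667% -> 14.67% (2 dp)

14.67


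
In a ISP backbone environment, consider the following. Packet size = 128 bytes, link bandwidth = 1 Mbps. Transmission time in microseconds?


Given: packet = 128 bytes, bandwidth = 1 Mbps
Packet in bits = 128 * 8 = 1024 bits
Bandwidth = 1 * 10^6 = 1000000 bps
Time = 1024 / 1000000 seconds
Time in us = 1024 * 10^6 / 1000000 = 1024

1024


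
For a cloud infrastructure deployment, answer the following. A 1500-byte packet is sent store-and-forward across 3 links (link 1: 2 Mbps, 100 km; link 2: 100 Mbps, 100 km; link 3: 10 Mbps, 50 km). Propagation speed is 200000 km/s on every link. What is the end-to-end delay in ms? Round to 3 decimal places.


Packet = 1500 bytes = 12000 bits. Store-and-forward: sum (t_trans + t_prop) per link.
Link 1: t_trans = 12000/(2*10^6) s = 6.0000 ms; t_prop = 100/200000 s = 0.5000 ms; subtotal = 6.5000 ms
Link 2: t_trans = 12000/(100*10^6) s = 0.1200 ms; t_prop = 100/200000 s = 0.5000 ms; subtotal = 0.6200 ms
Link 3: t_trans = 12000/(10*10^6) s = 1.2000 ms; t_prop = 50/200000 s = 0.2500 ms; subtotal = 1.4500 ms
End-to-end = 6.5000 + 0.6200 + 1.4500 = 8.5700 ms -> 8.570 ms (3 dp)

8.570


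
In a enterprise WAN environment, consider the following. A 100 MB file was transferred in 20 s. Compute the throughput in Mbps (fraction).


Given: file = 100 MB, time = 20 s
File in Mb = 100 * 8 = 800 Mb
Throughput = 800 / 20 Mbps
Throughput = 40 Mbps

40


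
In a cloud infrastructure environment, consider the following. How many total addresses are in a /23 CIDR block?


Given: CIDR prefix /23
Host bits = 32 - 23 = 9
Total addresses = 2^9 = 512

512


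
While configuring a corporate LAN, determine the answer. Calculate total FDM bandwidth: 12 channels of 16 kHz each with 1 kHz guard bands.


Given: 12 channels, 16 kHz each, guard = 1 kHz
Channel bandwidth = 12 * 16 = 192 kHz
Guard bands = 11 gaps * 1 kHz = 11 kHz
Total = 192 + 11 = 203 kHz

203


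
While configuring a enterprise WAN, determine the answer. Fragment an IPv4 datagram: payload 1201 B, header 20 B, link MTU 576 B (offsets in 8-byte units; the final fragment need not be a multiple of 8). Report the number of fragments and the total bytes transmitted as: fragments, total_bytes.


Max data per non-final fragment = floor((MTU - header)/8)*8 = floor((576 - 20)/8)*8 = floor(556/8)*8 = 552 B
Final fragment needs no 8-byte alignment: it can carry up to MTU - header = 556 B
Non-final fragments needed = ceil((payload - 556) / 552) = ceil(645/552) = ceil(1.1685) = 2
Number of fragments = 2 + 1 = 3
Fragment sizes (data): 2 * 552 B + 97 B (last, 97 <= 556 OK)
Total bytes sent = payload + n_frags * header = 1201 + 3*20 = 1201 + 60 = 1261 B

3, 1261


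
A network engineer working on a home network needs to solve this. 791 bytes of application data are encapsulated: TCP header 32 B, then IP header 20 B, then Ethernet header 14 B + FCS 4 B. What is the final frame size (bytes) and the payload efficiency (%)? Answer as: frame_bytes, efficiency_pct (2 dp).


TCP segment = 791 + 32 = 823 B
IP packet = 823 + 20 = 843 B
Ethernet frame = 843 + 14 + 4 = 861 B
Efficiency = app / frame = 791 / 861 = 0.918699 = 91.8699% -> 91.87% (2 dp)

861, 91.87


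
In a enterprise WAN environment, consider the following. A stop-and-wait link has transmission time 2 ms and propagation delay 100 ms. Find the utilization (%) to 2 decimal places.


Given: Ttrans = 2 ms, Tprop = 100 ms
RTT = 2 * Tprop = 2 * 100 = 200 ms
U = Ttrans / (Ttrans + RTT)
U = 2 / (2 + 200)
U = 2 / 202 = 0.009901
U% = 0.99%

0.99


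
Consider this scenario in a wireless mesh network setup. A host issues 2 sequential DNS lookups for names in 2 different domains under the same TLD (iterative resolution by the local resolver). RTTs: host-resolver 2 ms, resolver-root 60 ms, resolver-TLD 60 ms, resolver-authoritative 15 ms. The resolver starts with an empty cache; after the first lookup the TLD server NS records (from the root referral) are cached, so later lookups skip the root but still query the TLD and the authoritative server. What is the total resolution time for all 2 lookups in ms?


Lookup 1 (cold cache): local + root + TLD + auth = 2 + 60 + 60 + 15 = 137 ms
Lookups 2..2 (TLD NS cached -> skip root; new domain -> still ask TLD and auth): local + TLD + auth = 2 + 60 + 15 = 77 ms each
Remaining 1 lookups: 1 * 77 = 77 ms
Total = 137 + 77 = 214 ms

214


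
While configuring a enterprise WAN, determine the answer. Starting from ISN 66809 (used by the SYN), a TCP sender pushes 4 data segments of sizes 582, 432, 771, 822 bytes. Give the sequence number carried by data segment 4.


The SYN occupies sequence number ISN = 66809, so the first data byte is ISN + 1 = 66810.
SEQ of data segment i = (ISN + 1) + sum of payload sizes of segments 1..i-1.
Segment 1: SEQ = 66810, payload = 582 bytes
Segment 2: SEQ = 67392, payload = 432 bytes
Segment 3: SEQ = 67824, payload = 771 bytes
Segment 4: SEQ = 68595, payload = 822 bytes
SEQ of segment 4 = 66810 + 582 + 432 + 771 = 68595

68595


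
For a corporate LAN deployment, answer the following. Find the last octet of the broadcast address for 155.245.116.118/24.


Given: IP = 155.245.116.118, prefix = /24
Host bits = 32 - 24 = 8
Network last octet = 118 AND mask = 0
Host part size = 2^8 - 1 = 255
Broadcast last octet = 0 OR 255 = 255

255


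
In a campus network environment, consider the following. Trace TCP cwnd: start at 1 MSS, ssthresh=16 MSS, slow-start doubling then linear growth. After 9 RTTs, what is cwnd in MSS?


RTT 0: cwnd = 1 MSS (initial)
RTT 1: cwnd = 2 MSS (slow start, doubled)
RTT 2: cwnd = 4 MSS (slow start, doubled)
RTT 3: cwnd = 8 MSS (slow start, doubled)
RTT 4: cwnd = 16 MSS (slow start, doubled)
RTT 5: cwnd = 17 MSS (congestion avoidance, +1)
RTT 6: cwnd = 18 MSS (congestion avoidance, +1)
RTT 7: cwnd = 19 MSS (congestion avoidance, +1)
RTT 8: cwnd = 20 MSS (congestion avoidance, +1)
RTT 9: cwnd = 21 MSS (congestion avoidance, +1)

21


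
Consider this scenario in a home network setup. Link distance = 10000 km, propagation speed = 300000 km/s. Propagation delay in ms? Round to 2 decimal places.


Given: distance = 10000 km, speed = 300000 km/s
Delay = distance / speed = 10000 / 300000 seconds
Delay in ms = 10000 * 1000 / 300000
Delay = 33.3333 ms
Rounded to 2 dp = 33.33 ms

33.33


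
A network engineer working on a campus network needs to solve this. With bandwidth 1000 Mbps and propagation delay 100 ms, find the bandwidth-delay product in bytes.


Given: bandwidth = 1000 Mbps, delay = 100 ms
BDP in bits = 1000 * 10^6 * 100 / 1000
BDP in bits = 100000000
BDP in bytes = 100000000 / 8 = 12500000

12500000


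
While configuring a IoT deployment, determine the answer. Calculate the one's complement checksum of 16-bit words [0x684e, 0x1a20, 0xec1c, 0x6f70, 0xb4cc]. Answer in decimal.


Given words: [0x684e, 0x1a20, 0xec1c, 0x6f70, 0xb4cc]
Step 1: Sum all words
Raw sum = 26702 + 6688 + 60444 + 28528 + 46284 = 168646
Step 2: Fold carry: (37574 + 2) = 37576
One's complement = ~37576 & 0xFFFF = 27959

27959


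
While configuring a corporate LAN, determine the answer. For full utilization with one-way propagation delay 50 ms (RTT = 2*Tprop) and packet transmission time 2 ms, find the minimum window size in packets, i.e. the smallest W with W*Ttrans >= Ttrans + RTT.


Given: Ttrans = 2 ms, RTT = 100 ms (= 2 * Tprop, Tprop = 50 ms)
Time until first ACK returns = Ttrans + RTT = 2 + 100 = 102 ms
Need W * Ttrans >= Ttrans + RTT  ->  W >= (Ttrans + RTT) / Ttrans
(Ttrans + RTT) / Ttrans = 102 / 2 = 51
W_min = ceil(51) = 51

51


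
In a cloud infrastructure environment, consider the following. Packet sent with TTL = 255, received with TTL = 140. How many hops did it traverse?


Given: initial TTL = 255, received TTL = 140
Hops = initial TTL - received TTL
Hops = 255 - 140 = 115

115


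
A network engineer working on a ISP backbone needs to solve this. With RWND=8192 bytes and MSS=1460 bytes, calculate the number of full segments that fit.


Given: RWND = 8192 bytes, MSS = 1460 bytes
Full segments = floor(RWND / MSS)
Full segments = floor(8192 / 1460)
Full segments = floor(5.611) = 5

5


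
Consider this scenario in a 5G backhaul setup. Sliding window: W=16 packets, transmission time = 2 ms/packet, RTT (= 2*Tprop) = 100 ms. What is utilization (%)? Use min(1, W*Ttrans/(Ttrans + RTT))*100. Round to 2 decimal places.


Given: W = 16, Ttrans = 2 ms, RTT = 100 ms (= 2 * Tprop, Tprop = 50 ms)
Cycle time = Ttrans + RTT = 2 + 100 = 102 ms (first packet sent until its ACK returns)
W * Ttrans = 16 * 2 = 32 ms of sending per cycle
W * Ttrans / (Ttrans + RTT) = 32 / 102 = 0.313725
U = min(1, 0.313725) = 0.313725
U% = 31.37%

31.37


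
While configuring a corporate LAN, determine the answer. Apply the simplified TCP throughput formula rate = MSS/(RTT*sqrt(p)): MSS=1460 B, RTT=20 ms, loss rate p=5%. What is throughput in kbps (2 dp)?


Given: MSS = 1460 bytes, RTT = 20 ms, loss = 5%
RTT in seconds = 20 / 1000 = 0.02
Loss rate = 5% = 0.05
sqrt(loss) = sqrt(0.05) = 0.223606797750
Throughput (bytes/s) = 1460 / (0.02 * 0.223606797750) = 326465.9247
Throughput (kbps) = 326465.9247 * 8 / 1000 = 2611.727398 -> 2611.73 kbps (2 dp)

2611.73


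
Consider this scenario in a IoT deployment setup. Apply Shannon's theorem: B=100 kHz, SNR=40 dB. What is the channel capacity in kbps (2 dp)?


Given: B = 100 kHz, SNR = 40 dB
SNR linear = 10^(40/10) = 10000
1 + SNR = 10001
log2(10001) = 13.2878566418
C = 100 * 1000 * 13.2878566418 = 1328785.6642 bps
C = 1328.785664 kbps -> 1328.79 kbps (2 dp)

1328.79


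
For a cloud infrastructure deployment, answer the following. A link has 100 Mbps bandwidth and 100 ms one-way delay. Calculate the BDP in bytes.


Given: bandwidth = 100 Mbps, delay = 100 ms
BDP in bits = 100 * 10^6 * 100 / 1000
BDP in bits = 10000000
BDP in bytes = 10000000 / 8 = 1250000

1250000


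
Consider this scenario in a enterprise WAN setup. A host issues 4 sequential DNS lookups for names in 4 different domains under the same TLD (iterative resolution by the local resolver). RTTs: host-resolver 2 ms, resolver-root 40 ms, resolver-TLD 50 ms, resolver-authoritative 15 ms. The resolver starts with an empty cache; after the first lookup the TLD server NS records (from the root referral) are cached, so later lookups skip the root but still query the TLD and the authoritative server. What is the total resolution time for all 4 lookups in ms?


Lookup 1 (cold cache): local + root + TLD + auth = 2 + 40 + 50 + 15 = 107 ms
Lookups 2..4 (TLD NS cached -> skip root; new domain -> still ask TLD and auth): local + TLD + auth = 2 + 50 + 15 = 67 ms each
Remaining 3 lookups: 3 * 67 = 201 ms
Total = 107 + 201 = 308 ms

308


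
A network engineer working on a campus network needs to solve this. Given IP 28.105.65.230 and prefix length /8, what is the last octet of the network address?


Given: IP = 28.105.65.230, prefix = /8
Subnet mask = 255.0.0.0
Last octet of IP: 230
Last octet of mask: 0
Network last octet = 230 AND 0 = 0

0


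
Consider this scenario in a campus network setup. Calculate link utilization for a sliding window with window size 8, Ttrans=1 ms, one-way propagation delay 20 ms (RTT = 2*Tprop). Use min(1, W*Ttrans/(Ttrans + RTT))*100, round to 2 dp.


Given: W = 8, Ttrans = 1 ms, RTT = 40 ms (= 2 * Tprop, Tprop = 20 ms)
Cycle time = Ttrans + RTT = 1 + 40 = 41 ms (first packet sent until its ACK returns)
W * Ttrans = 8 * 1 = 8 ms of sending per cycle
W * Ttrans / (Ttrans + RTT) = 8 / 41 = 0.195122
U = min(1, 0.195122) = 0.195122
U% = 19.51%

19.51


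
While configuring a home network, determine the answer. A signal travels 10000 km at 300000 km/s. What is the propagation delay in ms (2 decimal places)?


Given: distance = 10000 km, speed = 300000 km/s
Delay = distance / speed = 10000 / 300000 seconds
Delay in ms = 10000 * 1000 / 300000
Delay = 33.3333 ms
Rounded to 2 dp = 33.33 ms

33.33


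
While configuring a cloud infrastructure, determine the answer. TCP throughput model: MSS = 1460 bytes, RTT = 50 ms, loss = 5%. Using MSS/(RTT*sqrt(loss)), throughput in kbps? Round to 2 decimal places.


Given: MSS = 1460 bytes, RTT = 50 ms, loss = 5%
RTT in seconds = 50 / 1000 = 0.05
Loss rate = 5% = 0.05
sqrt(loss) = sqrt(0.05) = 0.223606797750
Throughput (bytes/s) = 1460 / (0.05 * 0.223606797750) = 130586.3699
Throughput (kbps) = 130586.3699 * 8 / 1000 = 1044.690959 -> 1044.69 kbps (2 dp)

1044.69


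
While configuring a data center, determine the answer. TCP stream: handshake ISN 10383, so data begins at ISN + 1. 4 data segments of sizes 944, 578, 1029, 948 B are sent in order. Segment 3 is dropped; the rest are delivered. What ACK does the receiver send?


SYN uses sequence number 10383; first data byte = ISN + 1 = 10384.
Segment 1: SEQ = 10384, len = 944 B, covers [10384, 11327]
Segment 2: SEQ = 11328, len = 578 B, covers [11328, 11905]
Segment 3: SEQ = 11906, len = 1029 B, covers [11906, 12934] [LOST]
Segment 4: SEQ = 12935, len = 948 B, covers [12935, 13882]
In-order data received: bytes [10384, 11905] (segments 1..2).
Segment 3 missing -> gap begins at byte 11906; later segments buffered out of order.
Cumulative ACK = next expected in-order byte = 10384 + 944 + 578 = 11906

11906


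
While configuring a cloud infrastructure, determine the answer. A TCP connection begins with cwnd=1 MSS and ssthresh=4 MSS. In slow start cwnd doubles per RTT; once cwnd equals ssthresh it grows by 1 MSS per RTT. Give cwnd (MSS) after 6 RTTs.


RTT 0: cwnd = 1 MSS (initial)
RTT 1: cwnd = 2 MSS (slow start, doubled)
RTT 2: cwnd = 4 MSS (slow start, doubled)
RTT 3: cwnd = 5 MSS (congestion avoidance, +1)
RTT 4: cwnd = 6 MSS (congestion avoidance, +1)
RTT 5: cwnd = 7 MSS (congestion avoidance, +1)
RTT 6: cwnd = 8 MSS (congestion avoidance, +1)

8


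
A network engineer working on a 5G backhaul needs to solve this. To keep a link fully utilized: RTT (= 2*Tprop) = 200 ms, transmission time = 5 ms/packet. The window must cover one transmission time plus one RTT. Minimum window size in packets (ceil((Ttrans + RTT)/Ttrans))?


Given: Ttrans = 5 ms, RTT = 200 ms (= 2 * Tprop, Tprop = 100 ms)
Time until first ACK returns = Ttrans + RTT = 5 + 200 = 205 ms
Need W * Ttrans >= Ttrans + RTT  ->  W >= (Ttrans + RTT) / Ttrans
(Ttrans + RTT) / Ttrans = 205 / 5 = 41
W_min = ceil(41) = 41

41


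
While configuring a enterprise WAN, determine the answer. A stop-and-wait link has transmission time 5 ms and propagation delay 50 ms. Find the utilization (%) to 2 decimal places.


Given: Ttrans = 5 ms, Tprop = 50 ms
RTT = 2 * Tprop = 2 * 50 = 100 ms
U = Ttrans / (Ttrans + RTT)
U = 5 / (5 + 100)
U = 5 / 105 = 0.047619
U% = 4.76%

4.76


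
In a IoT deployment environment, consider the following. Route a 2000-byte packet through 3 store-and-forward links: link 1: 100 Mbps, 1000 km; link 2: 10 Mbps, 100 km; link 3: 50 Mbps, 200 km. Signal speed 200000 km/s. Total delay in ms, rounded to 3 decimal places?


Packet = 2000 bytes = 16000 bits. Store-and-forward: sum (t_trans + t_prop) per link.
Link 1: t_trans = 16000/(100*10^6) s = 0.1600 ms; t_prop = 1000/200000 s = 5.0000 ms; subtotal = 5.1600 ms
Link 2: t_trans = 16000/(10*10^6) s = 1.6000 ms; t_prop = 100/200000 s = 0.5000 ms; subtotal = 2.1000 ms
Link 3: t_trans = 16000/(50*10^6) s = 0.3200 ms; t_prop = 200/200000 s = 1.0000 ms; subtotal = 1.3200 ms
End-to-end = 5.1600 + 2.1000 + 1.3200 = 8.5800 ms -> 8.580 ms (3 dp)

8.580


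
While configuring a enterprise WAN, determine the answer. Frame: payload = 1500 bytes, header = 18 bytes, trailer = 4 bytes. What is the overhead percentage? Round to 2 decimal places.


Given: payload = 1500 B, header = 18 B, trailer = 4 B
Overhead bytes = header + trailer = 18 + 4 = 22
Total frame = payload + overhead = 1500 + 22 = 1522
Overhead % = 22 / 1522 * 100 = 1.4455% -> 1.45% (2 dp)

1.45


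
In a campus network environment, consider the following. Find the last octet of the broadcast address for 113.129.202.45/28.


Given: IP = 113.129.202.45, prefix = /28
Host bits = 32 - 28 = 4
Network last octet = 45 AND mask = 32
Host part size = 2^4 - 1 = 15
Broadcast last octet = 32 OR 15 = 47

47


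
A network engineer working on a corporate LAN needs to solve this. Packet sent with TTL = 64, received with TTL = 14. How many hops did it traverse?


Given: initial TTL = 64, received TTL = 14
Hops = initial TTL - received TTL
Hops = 64 - 14 = 50

50


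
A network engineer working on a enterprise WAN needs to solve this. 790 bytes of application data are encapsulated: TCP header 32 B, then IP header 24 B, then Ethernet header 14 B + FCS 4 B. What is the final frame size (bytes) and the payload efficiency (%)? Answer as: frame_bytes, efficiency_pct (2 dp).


TCP segment = 790 + 32 = 822 B
IP packet = 822 + 24 = 846 B
Ethernet frame = 846 + 14 + 4 = 864 B
Efficiency = app / frame = 790 / 864 = 0.914352 = 91.4352% -> 91.44% (2 dp)

864, 91.44


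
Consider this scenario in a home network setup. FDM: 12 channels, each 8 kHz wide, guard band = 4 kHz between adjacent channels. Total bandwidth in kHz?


Given: 12 channels, 8 kHz each, guard = 4 kHz
Channel bandwidth = 12 * 8 = 96 kHz
Guard bands = 11 gaps * 4 kHz = 44 kHz
Total = 96 + 44 = 140 kHz

140


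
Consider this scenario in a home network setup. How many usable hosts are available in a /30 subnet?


Given: subnet mask /30
Host bits = 32 - 30 = 2
Total addresses = 2^2 = 4
Usable hosts = 4 - 2 (network + broadcast) = 2

2


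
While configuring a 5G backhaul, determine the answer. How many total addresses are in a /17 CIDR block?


Given: CIDR prefix /17
Host bits = 32 - 17 = 15
Total addresses = 2^15 = 32768

32768


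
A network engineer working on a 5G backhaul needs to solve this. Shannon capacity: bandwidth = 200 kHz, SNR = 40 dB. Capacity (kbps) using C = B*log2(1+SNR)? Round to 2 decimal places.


Given: B = 200 kHz, SNR = 40 dB
SNR linear = 10^(40/10) = 10000
1 + SNR = 10001
log2(10001) = 13.2878566418
C = 200 * 1000 * 13.2878566418 = 2657571.3284 bps
C = 2657.571328 kbps -> 2657.57 kbps (2 dp)

2657.57


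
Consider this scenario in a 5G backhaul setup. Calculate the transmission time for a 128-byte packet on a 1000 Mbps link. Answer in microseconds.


Given: packet = 128 bytes, bandwidth = 1000 Mbps
Packet in bits = 128 * 8 = 1024 bits
Bandwidth = 1000 * 10^6 = 1000000000 bps
Time = 1024 / 1000000000 seconds
Time in us = 1024 * 10^6 / 1000000000 = 1.024

1.024


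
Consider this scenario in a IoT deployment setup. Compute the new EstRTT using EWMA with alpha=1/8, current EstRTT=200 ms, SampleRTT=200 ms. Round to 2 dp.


Given: EstRTT = 200 ms, SampleRTT = 200 ms, alpha = 1/8
New EstRTT = (1 - alpha) * EstRTT + alpha * SampleRTT
(7/8) * 200 = 175
(1/8) * 200 = 25
New EstRTT = 175 + 25 = 200 ms -> 200.00 ms (2 dp)

200.00


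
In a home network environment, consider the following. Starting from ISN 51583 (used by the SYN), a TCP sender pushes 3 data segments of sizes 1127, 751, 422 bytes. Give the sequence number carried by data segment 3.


The SYN occupies sequence number ISN = 51583, so the first data byte is ISN + 1 = 51584.
SEQ of data segment i = (ISN + 1) + sum of payload sizes of segments 1..i-1.
Segment 1: SEQ = 51584, payload = 1127 bytes
Segment 2: SEQ = 52711, payload = 751 bytes
Segment 3: SEQ = 53462, payload = 422 bytes
SEQ of segment 3 = 51584 + 1127 + 751 = 53462

53462


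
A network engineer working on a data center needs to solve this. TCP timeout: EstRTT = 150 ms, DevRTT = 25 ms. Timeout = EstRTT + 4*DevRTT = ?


Given: EstRTT = 150 ms, DevRTT = 25 ms
Timeout = EstRTT + 4 * DevRTT
4 * DevRTT = 4 * 25 = 100
Timeout = 150 + 100 = 250 ms

250


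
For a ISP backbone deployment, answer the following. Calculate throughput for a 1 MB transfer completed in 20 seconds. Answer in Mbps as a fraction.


Given: file = 1 MB, time = 20 s
File in Mb = 1 * 8 = 8 Mb
Throughput = 8 / 20 Mbps
Throughput = 2/5 Mbps

2/5


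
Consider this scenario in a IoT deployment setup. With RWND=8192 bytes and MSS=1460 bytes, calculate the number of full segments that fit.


Given: RWND = 8192 bytes, MSS = 1460 bytes
Full segments = floor(RWND / MSS)
Full segments = floor(8192 / 1460)
Full segments = floor(5.611) = 5

5


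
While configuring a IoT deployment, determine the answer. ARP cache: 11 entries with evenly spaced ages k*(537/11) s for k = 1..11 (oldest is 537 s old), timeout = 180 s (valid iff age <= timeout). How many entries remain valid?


Ages are k * 537/11 s for k = 1..11 (spacing = 48.8182 s).
Entry k is valid iff k * 537/11 <= 180 iff k <= 11 * 180 / 537 = 3.6872
n_valid = floor(3.6872) = 3
(n_stale = 11 - 3 = 8)

3


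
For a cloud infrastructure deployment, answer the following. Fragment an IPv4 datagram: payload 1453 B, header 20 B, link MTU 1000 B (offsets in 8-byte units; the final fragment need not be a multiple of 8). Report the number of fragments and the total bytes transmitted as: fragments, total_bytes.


Max data per non-final fragment = floor((MTU - header)/8)*8 = floor((1000 - 20)/8)*8 = floor(980/8)*8 = 976 B
Final fragment needs no 8-byte alignment: it can carry up to MTU - header = 980 B
Non-final fragments needed = ceil((payload - 980) / 976) = ceil(473/976) = ceil(0.4846) = 1
Number of fragments = 1 + 1 = 2
Fragment sizes (data): 1 * 976 B + 477 B (last, 477 <= 980 OK)
Total bytes sent = payload + n_frags * header = 1453 + 2*20 = 1453 + 40 = 1493 B

2, 1493


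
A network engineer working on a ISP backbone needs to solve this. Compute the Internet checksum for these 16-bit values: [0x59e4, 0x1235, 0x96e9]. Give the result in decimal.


Given words: [0x59e4, 0x1235, 0x96e9]
Step 1: Sum all words
Raw sum = 23012 + 4661 + 38633 = 66306
Step 2: Fold carry: (770 + 1) = 771
One's complement = ~771 & 0xFFFF = 64764

64764


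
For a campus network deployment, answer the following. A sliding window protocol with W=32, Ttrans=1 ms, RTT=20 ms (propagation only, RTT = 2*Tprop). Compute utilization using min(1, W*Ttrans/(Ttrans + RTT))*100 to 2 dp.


Given: W = 32, Ttrans = 1 ms, RTT = 20 ms (= 2 * Tprop, Tprop = 10 ms)
Cycle time = Ttrans + RTT = 1 + 20 = 21 ms (first packet sent until its ACK returns)
W * Ttrans = 32 * 1 = 32 ms of sending per cycle
W * Ttrans / (Ttrans + RTT) = 32 / 21 = 1.523810
U = min(1, 1.523810) = 1.000000
U% = 100.00%

100.00


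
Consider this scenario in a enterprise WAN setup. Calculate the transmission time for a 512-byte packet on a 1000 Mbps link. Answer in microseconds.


Given: packet = 512 bytes, bandwidth = 1000 Mbps
Packet in bits = 512 * 8 = 4096 bits
Bandwidth = 1000 * 10^6 = 1000000000 bps
Time = 4096 / 1000000000 seconds
Time in us = 4096 * 10^6 / 1000000000 = 4.096

4.096


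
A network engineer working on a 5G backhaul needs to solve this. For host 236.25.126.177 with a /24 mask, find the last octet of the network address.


Given: IP = 236.25.126.177, prefix = /24
Subnet mask = 255.255.255.0
Last octet of IP: 177
Last octet of mask: 0
Network last octet = 177 AND 0 = 0

0


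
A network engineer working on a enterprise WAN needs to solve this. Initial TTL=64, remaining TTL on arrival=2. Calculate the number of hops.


Given: initial TTL = 64, received TTL = 2
Hops = initial TTL - received TTL
Hops = 64 - 2 = 62

62


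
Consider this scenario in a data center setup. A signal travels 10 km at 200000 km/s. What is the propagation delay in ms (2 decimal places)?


Given: distance = 10 km, speed = 200000 km/s
Delay = distance / speed = 10 / 200000 seconds
Delay in ms = 10 * 1000 / 200000
Delay = 0.0500 ms
Rounded to 2 dp = 0.05 ms

0.05


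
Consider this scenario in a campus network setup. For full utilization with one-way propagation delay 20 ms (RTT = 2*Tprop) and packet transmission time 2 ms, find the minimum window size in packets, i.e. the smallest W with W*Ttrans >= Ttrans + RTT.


Given: Ttrans = 2 ms, RTT = 40 ms (= 2 * Tprop, Tprop = 20 ms)
Time until first ACK returns = Ttrans + RTT = 2 + 40 = 42 ms
Need W * Ttrans >= Ttrans + RTT  ->  W >= (Ttrans + RTT) / Ttrans
(Ttrans + RTT) / Ttrans = 42 / 2 = 21
W_min = ceil(21) = 21

21


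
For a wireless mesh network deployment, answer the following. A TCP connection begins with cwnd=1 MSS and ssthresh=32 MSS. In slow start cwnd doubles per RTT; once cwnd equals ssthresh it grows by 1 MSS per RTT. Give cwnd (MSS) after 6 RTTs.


RTT 0: cwnd = 1 MSS (initial)
RTT 1: cwnd = 2 MSS (slow start, doubled)
RTT 2: cwnd = 4 MSS (slow start, doubled)
RTT 3: cwnd = 8 MSS (slow start, doubled)
RTT 4: cwnd = 16 MSS (slow start, doubled)
RTT 5: cwnd = 32 MSS (slow start, doubled)
RTT 6: cwnd = 33 MSS (congestion avoidance, +1)

33


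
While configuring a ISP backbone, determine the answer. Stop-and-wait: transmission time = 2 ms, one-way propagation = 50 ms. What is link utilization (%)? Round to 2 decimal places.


Given: Ttrans = 2 ms, Tprop = 50 ms
RTT = 2 * Tprop = 2 * 50 = 100 ms
U = Ttrans / (Ttrans + RTT)
U = 2 / (2 + 100)
U = 2 / 102 = 0.019608
U% = 1.96%

1.96


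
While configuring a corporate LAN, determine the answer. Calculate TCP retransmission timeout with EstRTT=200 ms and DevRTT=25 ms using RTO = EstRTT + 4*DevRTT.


Given: EstRTT = 200 ms, DevRTT = 25 ms
Timeout = EstRTT + 4 * DevRTT
4 * DevRTT = 4 * 25 = 100
Timeout = 200 + 100 = 300 ms

300


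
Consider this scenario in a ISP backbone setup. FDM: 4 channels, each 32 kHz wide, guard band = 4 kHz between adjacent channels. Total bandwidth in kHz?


Given: 4 channels, 32 kHz each, guard = 4 kHz
Channel bandwidth = 4 * 32 = 128 kHz
Guard bands = 3 gaps * 4 kHz = 12 kHz
Total = 128 + 12 = 140 kHz

140


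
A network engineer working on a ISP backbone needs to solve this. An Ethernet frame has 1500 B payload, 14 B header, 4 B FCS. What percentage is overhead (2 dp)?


Given: payload = 1500 B, header = 14 B, trailer = 4 B
Overhead bytes = header + trailer = 14 + 4 = 18
Total frame = payload + overhead = 1500 + 18 = 1518
Overhead % = 18 / 1518 * 100 = 1.1858% -> 1.19% (2 dp)

1.19


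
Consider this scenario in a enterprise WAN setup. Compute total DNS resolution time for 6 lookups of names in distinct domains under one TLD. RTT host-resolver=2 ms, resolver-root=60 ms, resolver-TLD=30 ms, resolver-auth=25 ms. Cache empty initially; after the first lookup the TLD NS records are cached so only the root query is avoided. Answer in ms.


Lookup 1 (cold cache): local + root + TLD + auth = 2 + 60 + 30 + 25 = 117 ms
Lookups 2..6 (TLD NS cached -> skip root; new domain -> still ask TLD and auth): local + TLD + auth = 2 + 30 + 25 = 57 ms each
Remaining 5 lookups: 5 * 57 = 285 ms
Total = 117 + 285 = 402 ms

402


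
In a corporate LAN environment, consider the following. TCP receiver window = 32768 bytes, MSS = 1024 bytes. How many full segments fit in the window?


Given: RWND = 32768 bytes, MSS = 1024 bytes
Full segments = floor(RWND / MSS)
Full segments = floor(32768 / 1024)
Full segments = floor(32.0) = 32

32


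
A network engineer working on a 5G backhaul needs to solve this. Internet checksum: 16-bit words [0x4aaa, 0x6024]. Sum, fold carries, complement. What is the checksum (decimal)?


Given words: [0x4aaa, 0x6024]
Step 1: Sum all words
Raw sum = 19114 + 24612 = 43726
One's complement = ~43726 & 0xFFFF = 21809

21809


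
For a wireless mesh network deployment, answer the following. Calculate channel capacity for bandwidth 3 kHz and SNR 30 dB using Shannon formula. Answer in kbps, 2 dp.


Given: B = 3 kHz, SNR = 30 dB
SNR linear = 10^(30/10) = 1000
1 + SNR = 1001
log2(1001) = 9.9672262588
C = 3 * 1000 * 9.9672262588 = 29901.6788 bps
C = 29.901679 kbps -> 29.90 kbps (2 dp)

29.90


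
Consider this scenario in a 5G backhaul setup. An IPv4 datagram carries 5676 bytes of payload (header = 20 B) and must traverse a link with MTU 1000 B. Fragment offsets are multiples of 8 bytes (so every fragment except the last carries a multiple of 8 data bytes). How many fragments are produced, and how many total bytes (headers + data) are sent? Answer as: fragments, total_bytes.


Max data per non-final fragment = floor((MTU - header)/8)*8 = floor((1000 - 20)/8)*8 = floor(980/8)*8 = 976 B
Final fragment needs no 8-byte alignment: it can carry up to MTU - header = 980 B
Non-final fragments needed = ceil((payload - 980) / 976) = ceil(4696/976) = ceil(4.8115) = 5
Number of fragments = 5 + 1 = 6
Fragment sizes (data): 5 * 976 B + 796 B (last, 796 <= 980 OK)
Total bytes sent = payload + n_frags * header = 5676 + 6*20 = 5676 + 120 = 5796 B

6, 5796


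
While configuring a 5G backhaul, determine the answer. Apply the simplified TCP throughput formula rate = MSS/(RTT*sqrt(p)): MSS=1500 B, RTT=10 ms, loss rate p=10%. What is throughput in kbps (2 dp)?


Given: MSS = 1500 bytes, RTT = 10 ms, loss = 10%
RTT in seconds = 10 / 1000 = 0.01
Loss rate = 10% = 0.1
sqrt(loss) = sqrt(0.1) = 0.316227766017
Throughput (bytes/s) = 1500 / (0.01 * 0.316227766017) = 474341.6490
Throughput (kbps) = 474341.6490 * 8 / 1000 = 3794.733192 -> 3794.73 kbps (2 dp)

3794.73


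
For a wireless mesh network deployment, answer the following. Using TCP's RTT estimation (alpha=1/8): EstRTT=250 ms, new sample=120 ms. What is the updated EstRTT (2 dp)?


Given: EstRTT = 250 ms, SampleRTT = 120 ms, alpha = 1/8
New EstRTT = (1 - alpha) * EstRTT + alpha * SampleRTT
(7/8) * 250 = 218.75
(1/8) * 120 = 15
New EstRTT = 218.75 + 15 = 233.75 ms -> 233.75 ms (2 dp)

233.75


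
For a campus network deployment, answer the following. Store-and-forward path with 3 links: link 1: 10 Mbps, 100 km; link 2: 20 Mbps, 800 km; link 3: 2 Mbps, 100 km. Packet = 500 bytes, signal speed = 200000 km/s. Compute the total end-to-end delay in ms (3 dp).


Packet = 500 bytes = 4000 bits. Store-and-forward: sum (t_trans + t_prop) per link.
Link 1: t_trans = 4000/(10*10^6) s = 0.4000 ms; t_prop = 100/200000 s = 0.5000 ms; subtotal = 0.9000 ms
Link 2: t_trans = 4000/(20*10^6) s = 0.2000 ms; t_prop = 800/200000 s = 4.0000 ms; subtotal = 4.2000 ms
Link 3: t_trans = 4000/(2*10^6) s = 2.0000 ms; t_prop = 100/200000 s = 0.5000 ms; subtotal = 2.5000 ms
End-to-end = 0.9000 + 4.2000 + 2.5000 = 7.6000 ms -> 7.600 ms (3 dp)

7.600


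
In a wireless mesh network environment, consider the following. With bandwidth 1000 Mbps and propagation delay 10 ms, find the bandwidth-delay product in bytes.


Given: bandwidth = 1000 Mbps, delay = 10 ms
BDP in bits = 1000 * 10^6 * 10 / 1000
BDP in bits = 10000000
BDP in bytes = 10000000 / 8 = 1250000

1250000


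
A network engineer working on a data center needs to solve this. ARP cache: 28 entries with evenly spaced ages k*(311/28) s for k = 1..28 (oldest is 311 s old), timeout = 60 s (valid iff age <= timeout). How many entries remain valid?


Ages are k * 311/28 s for k = 1..28 (spacing = 11.1071 s).
Entry k is valid iff k * 311/28 <= 60 iff k <= 28 * 60 / 311 = 5.4019
n_valid = floor(5.4019) = 5
(n_stale = 28 - 5 = 23)

5


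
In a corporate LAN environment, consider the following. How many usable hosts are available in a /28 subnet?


Given: subnet mask /28
Host bits = 32 - 28 = 4
Total addresses = 2^4 = 16
Usable hosts = 16 - 2 (network + broadcast) = 14

14


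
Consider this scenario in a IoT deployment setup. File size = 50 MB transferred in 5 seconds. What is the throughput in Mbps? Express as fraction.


Given: file = 50 MB, time = 5 s
File in Mb = 50 * 8 = 400 Mb
Throughput = 400 / 5 Mbps
Throughput = 80 Mbps

80


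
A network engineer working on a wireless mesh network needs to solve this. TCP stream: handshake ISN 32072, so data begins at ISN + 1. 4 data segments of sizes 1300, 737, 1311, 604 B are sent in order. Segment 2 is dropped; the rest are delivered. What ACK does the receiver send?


SYN uses sequence number 32072; first data byte = ISN + 1 = 32073.
Segment 1: SEQ = 32073, len = 1300 B, covers [32073, 33372]
Segment 2: SEQ = 33373, len = 737 B, covers [33373, 34109] [LOST]
Segment 3: SEQ = 34110, len = 1311 B, covers [34110, 35420]
Segment 4: SEQ = 35421, len = 604 B, covers [35421, 36024]
In-order data received: bytes [32073, 33372] (segments 1..1).
Segment 2 missing -> gap begins at byte 33373; later segments buffered out of order.
Cumulative ACK = next expected in-order byte = 32073 + 1300 = 33373

33373


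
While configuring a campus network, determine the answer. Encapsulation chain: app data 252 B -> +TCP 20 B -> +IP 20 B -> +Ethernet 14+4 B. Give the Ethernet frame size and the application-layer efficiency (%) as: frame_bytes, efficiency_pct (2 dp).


TCP segment = 252 + 20 = 272 B
IP packet = 272 + 20 = 292 B
Ethernet frame = 292 + 14 + 4 = 310 B
Efficiency = app / frame = 252 / 310 = 0.812903 = 81.2903% -> 81.29% (2 dp)

310, 81.29


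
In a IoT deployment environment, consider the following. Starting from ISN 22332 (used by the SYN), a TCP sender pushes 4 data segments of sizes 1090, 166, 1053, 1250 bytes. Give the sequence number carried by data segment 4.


The SYN occupies sequence number ISN = 22332, so the first data byte is ISN + 1 = 22333.
SEQ of data segment i = (ISN + 1) + sum of payload sizes of segments 1..i-1.
Segment 1: SEQ = 22333, payload = 1090 bytes
Segment 2: SEQ = 23423, payload = 166 bytes
Segment 3: SEQ = 23589, payload = 1053 bytes
Segment 4: SEQ = 24642, payload = 1250 bytes
SEQ of segment 4 = 22333 + 1090 + 166 + 1053 = 24642

24642


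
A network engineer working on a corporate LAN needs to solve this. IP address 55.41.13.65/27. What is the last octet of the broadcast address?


Given: IP = 55.41.13.65, prefix = /27
Host bits = 32 - 27 = 5
Network last octet = 65 AND mask = 64
Host part size = 2^5 - 1 = 31
Broadcast last octet = 64 OR 31 = 95

95


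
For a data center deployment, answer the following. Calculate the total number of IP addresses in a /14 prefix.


Given: CIDR prefix /14
Host bits = 32 - 14 = 18
Total addresses = 2^18 = 262144

262144


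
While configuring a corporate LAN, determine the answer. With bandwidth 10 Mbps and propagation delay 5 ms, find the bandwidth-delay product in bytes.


Given: bandwidth = 10 Mbps, delay = 5 ms
BDP in bits = 10 * 10^6 * 5 / 1000
BDP in bits = 50000
BDP in bytes = 50000 / 8 = 6250

6250


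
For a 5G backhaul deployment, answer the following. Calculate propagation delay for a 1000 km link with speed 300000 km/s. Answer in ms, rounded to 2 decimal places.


Given: distance = 1000 km, speed = 300000 km/s
Delay = distance / speed = 1000 / 300000 seconds
Delay in ms = 1000 * 1000 / 300000
Delay = 3.3333 ms
Rounded to 2 dp = 3.33 ms

3.33


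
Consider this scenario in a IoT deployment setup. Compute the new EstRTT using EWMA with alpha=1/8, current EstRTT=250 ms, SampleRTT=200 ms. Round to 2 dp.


Given: EstRTT = 250 ms, SampleRTT = 200 ms, alpha = 1/8
New EstRTT = (1 - alpha) * EstRTT + alpha * SampleRTT
(7/8) * 250 = 218.75
(1/8) * 200 = 25
New EstRTT = 218.75 + 25 = 243.75 ms -> 243.75 ms (2 dp)

243.75


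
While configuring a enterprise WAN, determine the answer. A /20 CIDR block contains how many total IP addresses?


Given: CIDR prefix /20
Host bits = 32 - 20 = 12
Total addresses = 2^12 = 4096

4096


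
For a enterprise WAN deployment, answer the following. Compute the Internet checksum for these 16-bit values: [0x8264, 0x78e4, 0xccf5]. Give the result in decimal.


Given words: [0x8264, 0x78e4, 0xccf5]
Step 1: Sum all words
Raw sum = 33380 + 30948 + 52469 = 116797
Step 2: Fold carry: (51261 + 1) = 51262
One's complement = ~51262 & 0xFFFF = 14273

14273
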